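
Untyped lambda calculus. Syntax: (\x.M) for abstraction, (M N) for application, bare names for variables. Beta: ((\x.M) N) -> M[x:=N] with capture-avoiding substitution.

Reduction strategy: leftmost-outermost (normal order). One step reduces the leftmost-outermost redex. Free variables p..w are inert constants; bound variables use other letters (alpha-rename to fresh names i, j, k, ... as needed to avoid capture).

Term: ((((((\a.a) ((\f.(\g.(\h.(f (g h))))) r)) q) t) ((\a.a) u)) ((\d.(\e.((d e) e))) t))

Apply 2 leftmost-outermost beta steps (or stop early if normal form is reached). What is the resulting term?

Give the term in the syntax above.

Step 0: ((((((\a.a) ((\f.(\g.(\h.(f (g h))))) r)) q) t) ((\a.a) u)) ((\d.(\e.((d e) e))) t))
Step 1: ((((((\f.(\g.(\h.(f (g h))))) r) q) t) ((\a.a) u)) ((\d.(\e.((d e) e))) t))
Step 2: (((((\g.(\h.(r (g h)))) q) t) ((\a.a) u)) ((\d.(\e.((d e) e))) t))

Answer: (((((\g.(\h.(r (g h)))) q) t) ((\a.a) u)) ((\d.(\e.((d e) e))) t))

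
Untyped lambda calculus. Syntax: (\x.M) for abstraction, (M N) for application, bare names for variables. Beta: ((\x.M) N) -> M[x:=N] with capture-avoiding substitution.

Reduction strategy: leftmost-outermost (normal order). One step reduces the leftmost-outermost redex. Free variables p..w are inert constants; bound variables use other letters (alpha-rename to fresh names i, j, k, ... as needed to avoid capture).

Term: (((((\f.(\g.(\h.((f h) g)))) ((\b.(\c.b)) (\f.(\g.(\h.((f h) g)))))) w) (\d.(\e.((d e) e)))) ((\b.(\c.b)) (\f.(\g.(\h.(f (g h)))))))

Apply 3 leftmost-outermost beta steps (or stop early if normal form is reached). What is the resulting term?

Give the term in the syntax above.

Step 0: (((((\f.(\g.(\h.((f h) g)))) ((\b.(\c.b)) (\f.(\g.(\h.((f h) g)))))) w) (\d.(\e.((d e) e)))) ((\b.(\c.b)) (\f.(\g.(\h.(f (g h)))))))
Step 1: ((((\g.(\h.((((\b.(\c.b)) (\f.(\g.(\h.((f h) g))))) h) g))) w) (\d.(\e.((d e) e)))) ((\b.(\c.b)) (\f.(\g.(\h.(f (g h)))))))
Step 2: (((\h.((((\b.(\c.b)) (\f.(\g.(\h.((f h) g))))) h) w)) (\d.(\e.((d e) e)))) ((\b.(\c.b)) (\f.(\g.(\h.(f (g h)))))))
Step 3: (((((\b.(\c.b)) (\f.(\g.(\h.((f h) g))))) (\d.(\e.((d e) e)))) w) ((\b.(\c.b)) (\f.(\g.(\h.(f (g h)))))))

Answer: (((((\b.(\c.b)) (\f.(\g.(\h.((f h) g))))) (\d.(\e.((d e) e)))) w) ((\b.(\c.b)) (\f.(\g.(\h.(f (g h)))))))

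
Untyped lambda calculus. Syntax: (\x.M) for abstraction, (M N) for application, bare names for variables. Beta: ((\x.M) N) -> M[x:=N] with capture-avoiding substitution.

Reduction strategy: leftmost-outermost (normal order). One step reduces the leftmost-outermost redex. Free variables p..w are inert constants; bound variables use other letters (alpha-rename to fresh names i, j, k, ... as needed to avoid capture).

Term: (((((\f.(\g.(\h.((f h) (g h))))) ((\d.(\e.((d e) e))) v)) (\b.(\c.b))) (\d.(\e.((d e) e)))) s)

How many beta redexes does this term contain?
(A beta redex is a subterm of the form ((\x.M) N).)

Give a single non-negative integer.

Term: (((((\f.(\g.(\h.((f h) (g h))))) ((\d.(\e.((d e) e))) v)) (\b.(\c.b))) (\d.(\e.((d e) e)))) s)
  Redex: ((\f.(\g.(\h.((f h) (g h))))) ((\d.(\e.((d e) e))) v))
  Redex: ((\d.(\e.((d e) e))) v)
Total redexes: 2

Answer: 2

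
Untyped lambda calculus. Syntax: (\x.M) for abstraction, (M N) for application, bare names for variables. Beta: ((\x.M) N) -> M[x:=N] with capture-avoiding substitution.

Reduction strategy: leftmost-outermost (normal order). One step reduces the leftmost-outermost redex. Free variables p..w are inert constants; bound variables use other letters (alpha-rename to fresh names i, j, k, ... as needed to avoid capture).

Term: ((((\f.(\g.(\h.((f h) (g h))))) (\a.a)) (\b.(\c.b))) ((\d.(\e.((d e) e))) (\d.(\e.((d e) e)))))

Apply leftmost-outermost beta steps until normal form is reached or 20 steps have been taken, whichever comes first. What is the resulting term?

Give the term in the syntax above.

Step 0: ((((\f.(\g.(\h.((f h) (g h))))) (\a.a)) (\b.(\c.b))) ((\d.(\e.((d e) e))) (\d.(\e.((d e) e)))))
Step 1: (((\g.(\h.(((\a.a) h) (g h)))) (\b.(\c.b))) ((\d.(\e.((d e) e))) (\d.(\e.((d e) e)))))
Step 2: ((\h.(((\a.a) h) ((\b.(\c.b)) h))) ((\d.(\e.((d e) e))) (\d.(\e.((d e) e)))))
Step 3: (((\a.a) ((\d.(\e.((d e) e))) (\d.(\e.((d e) e))))) ((\b.(\c.b)) ((\d.(\e.((d e) e))) (\d.(\e.((d e) e))))))
Step 4: (((\d.(\e.((d e) e))) (\d.(\e.((d e) e)))) ((\b.(\c.b)) ((\d.(\e.((d e) e))) (\d.(\e.((d e) e))))))
Step 5: ((\e.(((\d.(\e.((d e) e))) e) e)) ((\b.(\c.b)) ((\d.(\e.((d e) e))) (\d.(\e.((d e) e))))))
Step 6: (((\d.(\e.((d e) e))) ((\b.(\c.b)) ((\d.(\e.((d e) e))) (\d.(\e.((d e) e)))))) ((\b.(\c.b)) ((\d.(\e.((d e) e))) (\d.(\e.((d e) e))))))
Step 7: ((\e.((((\b.(\c.b)) ((\d.(\e.((d e) e))) (\d.(\e.((d e) e))))) e) e)) ((\b.(\c.b)) ((\d.(\e.((d e) e))) (\d.(\e.((d e) e))))))
Step 8: ((((\b.(\c.b)) ((\d.(\e.((d e) e))) (\d.(\e.((d e) e))))) ((\b.(\c.b)) ((\d.(\e.((d e) e))) (\d.(\e.((d e) e)))))) ((\b.(\c.b)) ((\d.(\e.((d e) e))) (\d.(\e.((d e) e))))))
Step 9: (((\c.((\d.(\e.((d e) e))) (\d.(\e.((d e) e))))) ((\b.(\c.b)) ((\d.(\e.((d e) e))) (\d.(\e.((d e) e)))))) ((\b.(\c.b)) ((\d.(\e.((d e) e))) (\d.(\e.((d e) e))))))
Step 10: (((\d.(\e.((d e) e))) (\d.(\e.((d e) e)))) ((\b.(\c.b)) ((\d.(\e.((d e) e))) (\d.(\e.((d e) e))))))
Step 11: ((\e.(((\d.(\e.((d e) e))) e) e)) ((\b.(\c.b)) ((\d.(\e.((d e) e))) (\d.(\e.((d e) e))))))
Step 12: (((\d.(\e.((d e) e))) ((\b.(\c.b)) ((\d.(\e.((d e) e))) (\d.(\e.((d e) e)))))) ((\b.(\c.b)) ((\d.(\e.((d e) e))) (\d.(\e.((d e) e))))))
Step 13: ((\e.((((\b.(\c.b)) ((\d.(\e.((d e) e))) (\d.(\e.((d e) e))))) e) e)) ((\b.(\c.b)) ((\d.(\e.((d e) e))) (\d.(\e.((d e) e))))))
Step 14: ((((\b.(\c.b)) ((\d.(\e.((d e) e))) (\d.(\e.((d e) e))))) ((\b.(\c.b)) ((\d.(\e.((d e) e))) (\d.(\e.((d e) e)))))) ((\b.(\c.b)) ((\d.(\e.((d e) e))) (\d.(\e.((d e) e))))))
Step 15: (((\c.((\d.(\e.((d e) e))) (\d.(\e.((d e) e))))) ((\b.(\c.b)) ((\d.(\e.((d e) e))) (\d.(\e.((d e) e)))))) ((\b.(\c.b)) ((\d.(\e.((d e) e))) (\d.(\e.((d e) e))))))
Step 16: (((\d.(\e.((d e) e))) (\d.(\e.((d e) e)))) ((\b.(\c.b)) ((\d.(\e.((d e) e))) (\d.(\e.((d e) e))))))
Step 17: ((\e.(((\d.(\e.((d e) e))) e) e)) ((\b.(\c.b)) ((\d.(\e.((d e) e))) (\d.(\e.((d e) e))))))
Step 18: (((\d.(\e.((d e) e))) ((\b.(\c.b)) ((\d.(\e.((d e) e))) (\d.(\e.((d e) e)))))) ((\b.(\c.b)) ((\d.(\e.((d e) e))) (\d.(\e.((d e) e))))))
Step 19: ((\e.((((\b.(\c.b)) ((\d.(\e.((d e) e))) (\d.(\e.((d e) e))))) e) e)) ((\b.(\c.b)) ((\d.(\e.((d e) e))) (\d.(\e.((d e) e))))))
Step 20: ((((\b.(\c.b)) ((\d.(\e.((d e) e))) (\d.(\e.((d e) e))))) ((\b.(\c.b)) ((\d.(\e.((d e) e))) (\d.(\e.((d e) e)))))) ((\b.(\c.b)) ((\d.(\e.((d e) e))) (\d.(\e.((d e) e))))))

Answer: ((((\b.(\c.b)) ((\d.(\e.((d e) e))) (\d.(\e.((d e) e))))) ((\b.(\c.b)) ((\d.(\e.((d e) e))) (\d.(\e.((d e) e)))))) ((\b.(\c.b)) ((\d.(\e.((d e) e))) (\d.(\e.((d e) e))))))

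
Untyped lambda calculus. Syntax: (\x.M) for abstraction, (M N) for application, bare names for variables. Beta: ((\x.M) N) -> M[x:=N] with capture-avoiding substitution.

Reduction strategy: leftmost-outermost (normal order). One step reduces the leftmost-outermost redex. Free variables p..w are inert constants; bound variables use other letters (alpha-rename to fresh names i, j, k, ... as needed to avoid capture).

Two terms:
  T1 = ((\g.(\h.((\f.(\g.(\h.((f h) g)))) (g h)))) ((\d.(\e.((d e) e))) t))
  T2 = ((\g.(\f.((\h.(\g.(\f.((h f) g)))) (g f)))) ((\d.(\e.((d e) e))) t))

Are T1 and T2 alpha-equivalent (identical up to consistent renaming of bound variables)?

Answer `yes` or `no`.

Term 1: ((\g.(\h.((\f.(\g.(\h.((f h) g)))) (g h)))) ((\d.(\e.((d e) e))) t))
Term 2: ((\g.(\f.((\h.(\g.(\f.((h f) g)))) (g f)))) ((\d.(\e.((d e) e))) t))
Alpha-equivalence: compare structure up to binder renaming.
Result: True

Answer: yes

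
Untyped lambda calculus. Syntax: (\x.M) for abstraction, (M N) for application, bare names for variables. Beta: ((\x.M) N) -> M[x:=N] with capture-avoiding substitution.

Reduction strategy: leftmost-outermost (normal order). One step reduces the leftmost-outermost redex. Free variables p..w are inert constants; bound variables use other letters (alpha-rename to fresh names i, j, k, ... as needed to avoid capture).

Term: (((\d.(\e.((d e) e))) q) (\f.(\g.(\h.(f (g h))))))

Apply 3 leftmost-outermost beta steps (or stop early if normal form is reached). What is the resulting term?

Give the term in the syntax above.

Answer: ((q (\f.(\g.(\h.(f (g h)))))) (\f.(\g.(\h.(f (g h))))))

Derivation:
Step 0: (((\d.(\e.((d e) e))) q) (\f.(\g.(\h.(f (g h))))))
Step 1: ((\e.((q e) e)) (\f.(\g.(\h.(f (g h))))))
Step 2: ((q (\f.(\g.(\h.(f (g h)))))) (\f.(\g.(\h.(f (g h))))))
Step 3: (normal form reached)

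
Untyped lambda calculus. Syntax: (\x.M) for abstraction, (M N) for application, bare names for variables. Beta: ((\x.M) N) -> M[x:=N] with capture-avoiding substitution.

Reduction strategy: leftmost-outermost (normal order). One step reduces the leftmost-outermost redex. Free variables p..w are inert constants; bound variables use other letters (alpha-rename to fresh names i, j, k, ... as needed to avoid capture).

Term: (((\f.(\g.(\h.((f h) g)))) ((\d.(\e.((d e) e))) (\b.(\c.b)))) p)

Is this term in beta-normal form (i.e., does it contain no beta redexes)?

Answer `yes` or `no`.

Answer: no

Derivation:
Term: (((\f.(\g.(\h.((f h) g)))) ((\d.(\e.((d e) e))) (\b.(\c.b)))) p)
Found 2 beta redex(es).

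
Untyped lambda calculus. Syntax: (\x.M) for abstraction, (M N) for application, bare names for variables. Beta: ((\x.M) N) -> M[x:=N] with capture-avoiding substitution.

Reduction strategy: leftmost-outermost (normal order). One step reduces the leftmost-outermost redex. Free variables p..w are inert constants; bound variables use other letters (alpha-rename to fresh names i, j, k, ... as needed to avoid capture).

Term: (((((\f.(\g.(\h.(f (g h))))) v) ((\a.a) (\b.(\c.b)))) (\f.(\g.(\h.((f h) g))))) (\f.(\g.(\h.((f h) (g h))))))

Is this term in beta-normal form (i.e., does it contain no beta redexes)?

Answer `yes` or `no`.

Answer: no

Derivation:
Term: (((((\f.(\g.(\h.(f (g h))))) v) ((\a.a) (\b.(\c.b)))) (\f.(\g.(\h.((f h) g))))) (\f.(\g.(\h.((f h) (g h))))))
Found 2 beta redex(es).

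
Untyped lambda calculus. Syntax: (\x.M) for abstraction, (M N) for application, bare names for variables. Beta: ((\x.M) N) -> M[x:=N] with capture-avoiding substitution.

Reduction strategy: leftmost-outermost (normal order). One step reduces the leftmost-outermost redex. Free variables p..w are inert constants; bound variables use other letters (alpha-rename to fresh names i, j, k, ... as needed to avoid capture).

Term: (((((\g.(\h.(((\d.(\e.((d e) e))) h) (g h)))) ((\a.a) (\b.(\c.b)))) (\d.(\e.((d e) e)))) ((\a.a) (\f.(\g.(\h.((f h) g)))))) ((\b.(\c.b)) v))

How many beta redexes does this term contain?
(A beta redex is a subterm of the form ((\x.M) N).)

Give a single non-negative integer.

Answer: 5

Derivation:
Term: (((((\g.(\h.(((\d.(\e.((d e) e))) h) (g h)))) ((\a.a) (\b.(\c.b)))) (\d.(\e.((d e) e)))) ((\a.a) (\f.(\g.(\h.((f h) g)))))) ((\b.(\c.b)) v))
  Redex: ((\g.(\h.(((\d.(\e.((d e) e))) h) (g h)))) ((\a.a) (\b.(\c.b))))
  Redex: ((\d.(\e.((d e) e))) h)
  Redex: ((\a.a) (\b.(\c.b)))
  Redex: ((\a.a) (\f.(\g.(\h.((f h) g)))))
  Redex: ((\b.(\c.b)) v)
Total redexes: 5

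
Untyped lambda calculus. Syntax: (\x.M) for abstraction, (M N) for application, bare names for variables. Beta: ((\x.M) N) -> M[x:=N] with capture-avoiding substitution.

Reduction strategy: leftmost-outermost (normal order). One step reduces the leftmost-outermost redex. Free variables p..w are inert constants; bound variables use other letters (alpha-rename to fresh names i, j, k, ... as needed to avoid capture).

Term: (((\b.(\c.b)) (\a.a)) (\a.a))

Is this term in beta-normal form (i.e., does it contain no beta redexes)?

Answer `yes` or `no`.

Answer: no

Derivation:
Term: (((\b.(\c.b)) (\a.a)) (\a.a))
Found 1 beta redex(es).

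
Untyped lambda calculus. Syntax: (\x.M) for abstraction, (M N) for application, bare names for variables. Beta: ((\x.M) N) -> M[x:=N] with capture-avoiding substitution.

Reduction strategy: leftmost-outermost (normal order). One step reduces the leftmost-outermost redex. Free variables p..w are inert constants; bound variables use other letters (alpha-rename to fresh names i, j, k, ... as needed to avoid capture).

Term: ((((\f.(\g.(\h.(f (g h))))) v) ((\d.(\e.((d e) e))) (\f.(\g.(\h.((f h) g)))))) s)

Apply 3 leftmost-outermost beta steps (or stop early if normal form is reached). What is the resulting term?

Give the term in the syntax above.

Answer: (v (((\d.(\e.((d e) e))) (\f.(\g.(\h.((f h) g))))) s))

Derivation:
Step 0: ((((\f.(\g.(\h.(f (g h))))) v) ((\d.(\e.((d e) e))) (\f.(\g.(\h.((f h) g)))))) s)
Step 1: (((\g.(\h.(v (g h)))) ((\d.(\e.((d e) e))) (\f.(\g.(\h.((f h) g)))))) s)
Step 2: ((\h.(v (((\d.(\e.((d e) e))) (\f.(\g.(\h.((f h) g))))) h))) s)
Step 3: (v (((\d.(\e.((d e) e))) (\f.(\g.(\h.((f h) g))))) s))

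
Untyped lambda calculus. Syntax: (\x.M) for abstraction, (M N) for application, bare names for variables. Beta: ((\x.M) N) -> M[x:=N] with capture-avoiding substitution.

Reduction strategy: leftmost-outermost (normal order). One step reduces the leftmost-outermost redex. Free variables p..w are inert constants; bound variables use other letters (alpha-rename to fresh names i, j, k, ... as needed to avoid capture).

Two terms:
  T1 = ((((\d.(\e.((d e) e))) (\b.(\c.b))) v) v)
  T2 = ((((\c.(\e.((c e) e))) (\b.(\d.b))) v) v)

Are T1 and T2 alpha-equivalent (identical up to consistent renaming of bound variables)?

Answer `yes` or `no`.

Term 1: ((((\d.(\e.((d e) e))) (\b.(\c.b))) v) v)
Term 2: ((((\c.(\e.((c e) e))) (\b.(\d.b))) v) v)
Alpha-equivalence: compare structure up to binder renaming.
Result: True

Answer: yes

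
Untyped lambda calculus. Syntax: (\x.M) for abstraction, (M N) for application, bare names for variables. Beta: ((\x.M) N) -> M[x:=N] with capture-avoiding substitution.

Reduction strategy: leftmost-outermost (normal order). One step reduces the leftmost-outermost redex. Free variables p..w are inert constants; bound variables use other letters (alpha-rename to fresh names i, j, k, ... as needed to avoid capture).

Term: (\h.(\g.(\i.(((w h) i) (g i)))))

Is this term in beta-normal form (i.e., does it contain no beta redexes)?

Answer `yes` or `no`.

Term: (\h.(\g.(\i.(((w h) i) (g i)))))
No beta redexes found.

Answer: yes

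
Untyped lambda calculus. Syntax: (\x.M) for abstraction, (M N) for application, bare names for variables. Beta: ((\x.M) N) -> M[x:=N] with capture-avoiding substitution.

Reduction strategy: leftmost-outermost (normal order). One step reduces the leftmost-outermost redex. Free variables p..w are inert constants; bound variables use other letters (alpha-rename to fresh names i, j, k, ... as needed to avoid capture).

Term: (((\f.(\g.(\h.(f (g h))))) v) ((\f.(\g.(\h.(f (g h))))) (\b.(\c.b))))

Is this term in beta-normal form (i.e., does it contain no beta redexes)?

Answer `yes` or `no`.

Answer: no

Derivation:
Term: (((\f.(\g.(\h.(f (g h))))) v) ((\f.(\g.(\h.(f (g h))))) (\b.(\c.b))))
Found 2 beta redex(es).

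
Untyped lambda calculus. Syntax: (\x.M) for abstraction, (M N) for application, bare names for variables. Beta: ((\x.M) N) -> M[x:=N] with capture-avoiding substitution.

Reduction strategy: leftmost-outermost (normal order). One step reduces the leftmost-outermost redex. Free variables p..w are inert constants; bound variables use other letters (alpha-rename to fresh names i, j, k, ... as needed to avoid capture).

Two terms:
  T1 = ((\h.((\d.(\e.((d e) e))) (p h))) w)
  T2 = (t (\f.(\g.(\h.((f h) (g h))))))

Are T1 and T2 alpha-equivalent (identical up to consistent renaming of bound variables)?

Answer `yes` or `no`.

Answer: no

Derivation:
Term 1: ((\h.((\d.(\e.((d e) e))) (p h))) w)
Term 2: (t (\f.(\g.(\h.((f h) (g h))))))
Alpha-equivalence: compare structure up to binder renaming.
Result: False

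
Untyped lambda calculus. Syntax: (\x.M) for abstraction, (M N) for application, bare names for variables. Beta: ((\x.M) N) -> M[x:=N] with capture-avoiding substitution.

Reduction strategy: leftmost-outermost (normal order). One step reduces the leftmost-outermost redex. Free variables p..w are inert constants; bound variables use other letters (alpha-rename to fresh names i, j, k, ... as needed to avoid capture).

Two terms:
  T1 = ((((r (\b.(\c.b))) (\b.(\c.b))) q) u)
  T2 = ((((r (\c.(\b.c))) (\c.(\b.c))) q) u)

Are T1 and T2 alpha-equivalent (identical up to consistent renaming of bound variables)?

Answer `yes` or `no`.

Term 1: ((((r (\b.(\c.b))) (\b.(\c.b))) q) u)
Term 2: ((((r (\c.(\b.c))) (\c.(\b.c))) q) u)
Alpha-equivalence: compare structure up to binder renaming.
Result: True

Answer: yes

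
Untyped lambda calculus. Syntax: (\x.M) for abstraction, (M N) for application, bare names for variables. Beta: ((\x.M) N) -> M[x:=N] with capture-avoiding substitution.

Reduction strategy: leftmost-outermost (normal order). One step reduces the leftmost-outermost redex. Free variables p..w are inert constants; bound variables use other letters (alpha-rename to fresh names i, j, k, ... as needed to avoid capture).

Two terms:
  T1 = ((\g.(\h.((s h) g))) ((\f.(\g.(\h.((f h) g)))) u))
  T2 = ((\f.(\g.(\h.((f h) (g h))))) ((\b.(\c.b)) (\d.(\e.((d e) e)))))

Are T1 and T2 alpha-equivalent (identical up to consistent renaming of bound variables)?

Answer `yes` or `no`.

Term 1: ((\g.(\h.((s h) g))) ((\f.(\g.(\h.((f h) g)))) u))
Term 2: ((\f.(\g.(\h.((f h) (g h))))) ((\b.(\c.b)) (\d.(\e.((d e) e)))))
Alpha-equivalence: compare structure up to binder renaming.
Result: False

Answer: no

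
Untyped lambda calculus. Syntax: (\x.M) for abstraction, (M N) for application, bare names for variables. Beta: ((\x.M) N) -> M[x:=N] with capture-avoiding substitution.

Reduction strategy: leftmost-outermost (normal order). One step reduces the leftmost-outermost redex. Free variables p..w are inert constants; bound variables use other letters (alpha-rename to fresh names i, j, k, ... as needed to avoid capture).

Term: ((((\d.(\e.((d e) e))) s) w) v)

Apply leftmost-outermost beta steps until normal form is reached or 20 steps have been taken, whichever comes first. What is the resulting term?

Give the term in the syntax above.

Step 0: ((((\d.(\e.((d e) e))) s) w) v)
Step 1: (((\e.((s e) e)) w) v)
Step 2: (((s w) w) v)

Answer: (((s w) w) v)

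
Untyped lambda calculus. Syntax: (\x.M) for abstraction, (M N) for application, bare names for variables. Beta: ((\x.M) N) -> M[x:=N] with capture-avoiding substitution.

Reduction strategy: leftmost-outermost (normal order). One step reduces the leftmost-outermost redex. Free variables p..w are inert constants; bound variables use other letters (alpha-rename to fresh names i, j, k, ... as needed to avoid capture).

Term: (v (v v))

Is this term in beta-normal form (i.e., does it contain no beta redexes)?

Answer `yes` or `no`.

Answer: yes

Derivation:
Term: (v (v v))
No beta redexes found.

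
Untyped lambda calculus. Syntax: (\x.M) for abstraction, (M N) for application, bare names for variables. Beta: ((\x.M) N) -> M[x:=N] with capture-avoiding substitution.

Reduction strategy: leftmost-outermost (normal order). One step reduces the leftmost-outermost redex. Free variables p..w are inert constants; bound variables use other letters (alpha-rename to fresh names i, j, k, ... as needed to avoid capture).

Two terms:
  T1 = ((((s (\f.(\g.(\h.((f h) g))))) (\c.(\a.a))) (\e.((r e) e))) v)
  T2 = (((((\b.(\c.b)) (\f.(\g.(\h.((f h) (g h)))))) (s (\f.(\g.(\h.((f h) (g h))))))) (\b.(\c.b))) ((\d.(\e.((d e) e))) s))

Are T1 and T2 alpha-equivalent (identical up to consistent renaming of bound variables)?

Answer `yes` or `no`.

Term 1: ((((s (\f.(\g.(\h.((f h) g))))) (\c.(\a.a))) (\e.((r e) e))) v)
Term 2: (((((\b.(\c.b)) (\f.(\g.(\h.((f h) (g h)))))) (s (\f.(\g.(\h.((f h) (g h))))))) (\b.(\c.b))) ((\d.(\e.((d e) e))) s))
Alpha-equivalence: compare structure up to binder renaming.
Result: False

Answer: no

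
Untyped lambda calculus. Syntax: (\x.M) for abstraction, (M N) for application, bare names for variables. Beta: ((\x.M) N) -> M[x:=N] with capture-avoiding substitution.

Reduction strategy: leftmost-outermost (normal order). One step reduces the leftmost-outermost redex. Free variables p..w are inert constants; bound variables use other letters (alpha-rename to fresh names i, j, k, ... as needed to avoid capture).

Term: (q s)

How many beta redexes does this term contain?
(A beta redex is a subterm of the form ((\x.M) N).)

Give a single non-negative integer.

Term: (q s)
  (no redexes)
Total redexes: 0

Answer: 0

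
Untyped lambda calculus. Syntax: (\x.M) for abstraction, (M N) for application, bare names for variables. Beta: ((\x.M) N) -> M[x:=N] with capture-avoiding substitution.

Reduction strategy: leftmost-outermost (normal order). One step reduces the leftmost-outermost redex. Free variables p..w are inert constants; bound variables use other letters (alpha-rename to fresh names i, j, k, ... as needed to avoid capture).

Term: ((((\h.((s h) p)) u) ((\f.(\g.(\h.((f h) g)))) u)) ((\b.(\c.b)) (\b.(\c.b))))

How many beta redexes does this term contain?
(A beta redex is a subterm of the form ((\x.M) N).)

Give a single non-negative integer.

Answer: 3

Derivation:
Term: ((((\h.((s h) p)) u) ((\f.(\g.(\h.((f h) g)))) u)) ((\b.(\c.b)) (\b.(\c.b))))
  Redex: ((\h.((s h) p)) u)
  Redex: ((\f.(\g.(\h.((f h) g)))) u)
  Redex: ((\b.(\c.b)) (\b.(\c.b)))
Total redexes: 3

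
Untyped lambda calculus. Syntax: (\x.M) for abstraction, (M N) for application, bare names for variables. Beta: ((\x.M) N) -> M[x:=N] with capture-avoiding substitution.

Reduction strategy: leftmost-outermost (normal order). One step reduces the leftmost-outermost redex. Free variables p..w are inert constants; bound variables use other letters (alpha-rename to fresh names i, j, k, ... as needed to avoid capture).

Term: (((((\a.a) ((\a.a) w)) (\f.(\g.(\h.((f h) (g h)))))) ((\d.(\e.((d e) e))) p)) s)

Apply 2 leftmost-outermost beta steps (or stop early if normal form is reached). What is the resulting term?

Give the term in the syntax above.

Step 0: (((((\a.a) ((\a.a) w)) (\f.(\g.(\h.((f h) (g h)))))) ((\d.(\e.((d e) e))) p)) s)
Step 1: (((((\a.a) w) (\f.(\g.(\h.((f h) (g h)))))) ((\d.(\e.((d e) e))) p)) s)
Step 2: (((w (\f.(\g.(\h.((f h) (g h)))))) ((\d.(\e.((d e) e))) p)) s)

Answer: (((w (\f.(\g.(\h.((f h) (g h)))))) ((\d.(\e.((d e) e))) p)) s)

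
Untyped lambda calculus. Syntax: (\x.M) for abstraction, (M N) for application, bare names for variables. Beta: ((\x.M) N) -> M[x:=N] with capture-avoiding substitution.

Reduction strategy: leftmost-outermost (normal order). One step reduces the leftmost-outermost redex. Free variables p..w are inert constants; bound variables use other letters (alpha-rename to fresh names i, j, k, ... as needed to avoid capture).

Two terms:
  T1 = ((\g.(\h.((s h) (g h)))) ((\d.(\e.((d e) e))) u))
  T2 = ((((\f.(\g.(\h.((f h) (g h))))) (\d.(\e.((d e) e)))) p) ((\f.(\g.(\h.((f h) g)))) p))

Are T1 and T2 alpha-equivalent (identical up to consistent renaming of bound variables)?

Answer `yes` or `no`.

Term 1: ((\g.(\h.((s h) (g h)))) ((\d.(\e.((d e) e))) u))
Term 2: ((((\f.(\g.(\h.((f h) (g h))))) (\d.(\e.((d e) e)))) p) ((\f.(\g.(\h.((f h) g)))) p))
Alpha-equivalence: compare structure up to binder renaming.
Result: False

Answer: no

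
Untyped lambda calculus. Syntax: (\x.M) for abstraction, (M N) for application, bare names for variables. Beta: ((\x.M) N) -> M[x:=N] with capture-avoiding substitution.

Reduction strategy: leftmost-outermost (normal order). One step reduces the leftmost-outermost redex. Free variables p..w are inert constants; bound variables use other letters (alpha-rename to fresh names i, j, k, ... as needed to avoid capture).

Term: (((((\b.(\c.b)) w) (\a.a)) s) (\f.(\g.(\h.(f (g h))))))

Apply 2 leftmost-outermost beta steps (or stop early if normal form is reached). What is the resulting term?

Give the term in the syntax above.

Step 0: (((((\b.(\c.b)) w) (\a.a)) s) (\f.(\g.(\h.(f (g h))))))
Step 1: ((((\c.w) (\a.a)) s) (\f.(\g.(\h.(f (g h))))))
Step 2: ((w s) (\f.(\g.(\h.(f (g h))))))

Answer: ((w s) (\f.(\g.(\h.(f (g h))))))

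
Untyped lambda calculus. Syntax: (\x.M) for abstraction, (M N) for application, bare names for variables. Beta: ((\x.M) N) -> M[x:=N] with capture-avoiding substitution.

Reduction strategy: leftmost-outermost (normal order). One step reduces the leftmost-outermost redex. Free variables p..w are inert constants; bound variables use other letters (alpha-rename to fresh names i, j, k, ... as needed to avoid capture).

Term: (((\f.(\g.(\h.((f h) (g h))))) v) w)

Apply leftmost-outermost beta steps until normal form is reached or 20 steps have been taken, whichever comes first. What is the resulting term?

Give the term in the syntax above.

Step 0: (((\f.(\g.(\h.((f h) (g h))))) v) w)
Step 1: ((\g.(\h.((v h) (g h)))) w)
Step 2: (\h.((v h) (w h)))

Answer: (\h.((v h) (w h)))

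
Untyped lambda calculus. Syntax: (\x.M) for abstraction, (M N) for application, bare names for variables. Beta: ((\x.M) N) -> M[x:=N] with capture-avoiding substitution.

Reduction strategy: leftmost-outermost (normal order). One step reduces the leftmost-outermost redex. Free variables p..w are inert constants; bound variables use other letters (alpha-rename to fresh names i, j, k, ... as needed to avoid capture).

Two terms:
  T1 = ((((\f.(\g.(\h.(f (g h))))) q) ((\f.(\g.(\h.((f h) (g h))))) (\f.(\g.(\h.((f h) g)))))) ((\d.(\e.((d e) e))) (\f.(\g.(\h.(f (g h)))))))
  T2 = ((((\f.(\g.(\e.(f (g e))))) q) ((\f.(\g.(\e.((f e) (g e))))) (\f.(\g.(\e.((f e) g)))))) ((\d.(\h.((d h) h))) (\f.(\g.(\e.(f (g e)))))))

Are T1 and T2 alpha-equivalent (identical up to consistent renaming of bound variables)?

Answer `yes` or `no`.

Term 1: ((((\f.(\g.(\h.(f (g h))))) q) ((\f.(\g.(\h.((f h) (g h))))) (\f.(\g.(\h.((f h) g)))))) ((\d.(\e.((d e) e))) (\f.(\g.(\h.(f (g h)))))))
Term 2: ((((\f.(\g.(\e.(f (g e))))) q) ((\f.(\g.(\e.((f e) (g e))))) (\f.(\g.(\e.((f e) g)))))) ((\d.(\h.((d h) h))) (\f.(\g.(\e.(f (g e)))))))
Alpha-equivalence: compare structure up to binder renaming.
Result: True

Answer: yes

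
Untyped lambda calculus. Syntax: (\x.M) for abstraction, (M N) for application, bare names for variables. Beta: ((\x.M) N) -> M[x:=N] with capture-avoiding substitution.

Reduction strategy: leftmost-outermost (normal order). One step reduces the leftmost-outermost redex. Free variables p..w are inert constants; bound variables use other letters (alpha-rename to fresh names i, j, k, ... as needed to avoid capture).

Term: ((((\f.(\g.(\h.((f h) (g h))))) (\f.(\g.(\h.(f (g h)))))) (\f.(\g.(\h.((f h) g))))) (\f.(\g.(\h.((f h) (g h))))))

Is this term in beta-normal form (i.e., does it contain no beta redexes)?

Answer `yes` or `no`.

Answer: no

Derivation:
Term: ((((\f.(\g.(\h.((f h) (g h))))) (\f.(\g.(\h.(f (g h)))))) (\f.(\g.(\h.((f h) g))))) (\f.(\g.(\h.((f h) (g h))))))
Found 1 beta redex(es).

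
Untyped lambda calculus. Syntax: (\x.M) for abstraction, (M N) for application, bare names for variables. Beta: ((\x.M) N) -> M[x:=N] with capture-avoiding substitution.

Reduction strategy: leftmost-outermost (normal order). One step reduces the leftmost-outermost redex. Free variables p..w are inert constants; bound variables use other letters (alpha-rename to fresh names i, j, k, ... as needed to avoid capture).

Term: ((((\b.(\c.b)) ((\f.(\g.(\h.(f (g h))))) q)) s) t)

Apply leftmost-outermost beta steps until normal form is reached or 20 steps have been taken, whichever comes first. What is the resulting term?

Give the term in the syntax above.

Step 0: ((((\b.(\c.b)) ((\f.(\g.(\h.(f (g h))))) q)) s) t)
Step 1: (((\c.((\f.(\g.(\h.(f (g h))))) q)) s) t)
Step 2: (((\f.(\g.(\h.(f (g h))))) q) t)
Step 3: ((\g.(\h.(q (g h)))) t)
Step 4: (\h.(q (t h)))

Answer: (\h.(q (t h)))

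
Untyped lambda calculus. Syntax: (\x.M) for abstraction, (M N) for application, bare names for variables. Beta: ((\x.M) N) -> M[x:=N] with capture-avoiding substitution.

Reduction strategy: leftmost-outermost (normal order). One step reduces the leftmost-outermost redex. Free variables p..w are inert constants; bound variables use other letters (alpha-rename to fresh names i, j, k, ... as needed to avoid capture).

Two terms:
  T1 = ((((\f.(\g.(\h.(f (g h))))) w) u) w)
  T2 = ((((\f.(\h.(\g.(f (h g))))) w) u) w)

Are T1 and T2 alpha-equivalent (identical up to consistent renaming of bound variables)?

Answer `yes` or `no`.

Term 1: ((((\f.(\g.(\h.(f (g h))))) w) u) w)
Term 2: ((((\f.(\h.(\g.(f (h g))))) w) u) w)
Alpha-equivalence: compare structure up to binder renaming.
Result: True

Answer: yes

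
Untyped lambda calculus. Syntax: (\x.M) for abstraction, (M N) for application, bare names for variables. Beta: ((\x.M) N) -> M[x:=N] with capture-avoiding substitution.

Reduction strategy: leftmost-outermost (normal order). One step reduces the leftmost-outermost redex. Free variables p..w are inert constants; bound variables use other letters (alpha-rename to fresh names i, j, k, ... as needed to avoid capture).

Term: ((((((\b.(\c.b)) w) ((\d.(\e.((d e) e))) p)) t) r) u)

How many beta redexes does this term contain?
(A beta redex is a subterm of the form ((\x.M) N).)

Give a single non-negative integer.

Answer: 2

Derivation:
Term: ((((((\b.(\c.b)) w) ((\d.(\e.((d e) e))) p)) t) r) u)
  Redex: ((\b.(\c.b)) w)
  Redex: ((\d.(\e.((d e) e))) p)
Total redexes: 2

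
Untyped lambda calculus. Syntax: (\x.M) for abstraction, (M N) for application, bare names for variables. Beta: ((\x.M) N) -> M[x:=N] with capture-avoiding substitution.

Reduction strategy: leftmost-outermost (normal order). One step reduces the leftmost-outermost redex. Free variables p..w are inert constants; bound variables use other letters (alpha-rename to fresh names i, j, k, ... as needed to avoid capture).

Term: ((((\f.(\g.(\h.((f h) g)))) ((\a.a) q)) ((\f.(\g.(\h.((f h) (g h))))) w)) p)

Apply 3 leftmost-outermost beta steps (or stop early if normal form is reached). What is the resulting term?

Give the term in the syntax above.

Answer: ((((\a.a) q) p) ((\f.(\g.(\h.((f h) (g h))))) w))

Derivation:
Step 0: ((((\f.(\g.(\h.((f h) g)))) ((\a.a) q)) ((\f.(\g.(\h.((f h) (g h))))) w)) p)
Step 1: (((\g.(\h.((((\a.a) q) h) g))) ((\f.(\g.(\h.((f h) (g h))))) w)) p)
Step 2: ((\h.((((\a.a) q) h) ((\f.(\g.(\h.((f h) (g h))))) w))) p)
Step 3: ((((\a.a) q) p) ((\f.(\g.(\h.((f h) (g h))))) w))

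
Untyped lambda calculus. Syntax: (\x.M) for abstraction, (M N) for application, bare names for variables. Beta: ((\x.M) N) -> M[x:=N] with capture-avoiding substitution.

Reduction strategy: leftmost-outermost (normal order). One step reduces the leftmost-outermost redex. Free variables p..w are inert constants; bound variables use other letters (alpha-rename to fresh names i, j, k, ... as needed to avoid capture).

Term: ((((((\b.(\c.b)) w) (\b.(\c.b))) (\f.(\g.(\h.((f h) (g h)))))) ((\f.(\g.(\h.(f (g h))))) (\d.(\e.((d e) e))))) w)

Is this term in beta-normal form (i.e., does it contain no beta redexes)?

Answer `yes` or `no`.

Term: ((((((\b.(\c.b)) w) (\b.(\c.b))) (\f.(\g.(\h.((f h) (g h)))))) ((\f.(\g.(\h.(f (g h))))) (\d.(\e.((d e) e))))) w)
Found 2 beta redex(es).

Answer: no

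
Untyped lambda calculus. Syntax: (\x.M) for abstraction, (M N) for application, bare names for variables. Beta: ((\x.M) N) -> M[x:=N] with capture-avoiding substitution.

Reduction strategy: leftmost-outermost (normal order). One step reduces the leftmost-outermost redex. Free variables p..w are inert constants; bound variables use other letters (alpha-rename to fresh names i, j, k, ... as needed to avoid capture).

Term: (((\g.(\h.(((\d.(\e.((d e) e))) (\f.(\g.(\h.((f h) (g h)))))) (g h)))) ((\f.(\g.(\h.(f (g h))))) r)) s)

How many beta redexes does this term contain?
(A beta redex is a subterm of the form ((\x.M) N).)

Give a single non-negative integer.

Term: (((\g.(\h.(((\d.(\e.((d e) e))) (\f.(\g.(\h.((f h) (g h)))))) (g h)))) ((\f.(\g.(\h.(f (g h))))) r)) s)
  Redex: ((\g.(\h.(((\d.(\e.((d e) e))) (\f.(\g.(\h.((f h) (g h)))))) (g h)))) ((\f.(\g.(\h.(f (g h))))) r))
  Redex: ((\d.(\e.((d e) e))) (\f.(\g.(\h.((f h) (g h))))))
  Redex: ((\f.(\g.(\h.(f (g h))))) r)
Total redexes: 3

Answer: 3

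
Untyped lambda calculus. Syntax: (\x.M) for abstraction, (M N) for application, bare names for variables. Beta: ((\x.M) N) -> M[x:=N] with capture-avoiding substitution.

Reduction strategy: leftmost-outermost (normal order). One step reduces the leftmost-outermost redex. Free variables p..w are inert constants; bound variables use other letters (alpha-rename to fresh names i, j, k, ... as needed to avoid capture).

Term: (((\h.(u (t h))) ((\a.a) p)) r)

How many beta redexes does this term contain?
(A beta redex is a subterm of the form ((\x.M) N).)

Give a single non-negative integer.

Answer: 2

Derivation:
Term: (((\h.(u (t h))) ((\a.a) p)) r)
  Redex: ((\h.(u (t h))) ((\a.a) p))
  Redex: ((\a.a) p)
Total redexes: 2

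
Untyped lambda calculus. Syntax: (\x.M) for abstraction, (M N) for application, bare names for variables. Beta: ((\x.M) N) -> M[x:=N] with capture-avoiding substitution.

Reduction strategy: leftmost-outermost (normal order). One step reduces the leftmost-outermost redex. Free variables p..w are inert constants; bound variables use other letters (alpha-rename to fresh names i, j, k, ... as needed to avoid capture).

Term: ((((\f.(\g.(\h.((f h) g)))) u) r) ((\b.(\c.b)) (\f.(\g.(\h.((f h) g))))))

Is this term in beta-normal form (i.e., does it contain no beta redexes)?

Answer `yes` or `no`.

Answer: no

Derivation:
Term: ((((\f.(\g.(\h.((f h) g)))) u) r) ((\b.(\c.b)) (\f.(\g.(\h.((f h) g))))))
Found 2 beta redex(es).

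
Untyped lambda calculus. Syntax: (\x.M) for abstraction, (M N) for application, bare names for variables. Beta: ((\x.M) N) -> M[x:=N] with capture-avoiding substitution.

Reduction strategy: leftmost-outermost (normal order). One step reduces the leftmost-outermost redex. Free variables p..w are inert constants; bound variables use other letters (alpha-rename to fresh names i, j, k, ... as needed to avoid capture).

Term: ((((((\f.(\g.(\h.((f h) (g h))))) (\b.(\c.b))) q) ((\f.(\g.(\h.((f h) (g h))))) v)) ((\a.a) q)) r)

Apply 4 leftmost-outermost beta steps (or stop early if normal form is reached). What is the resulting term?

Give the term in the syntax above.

Step 0: ((((((\f.(\g.(\h.((f h) (g h))))) (\b.(\c.b))) q) ((\f.(\g.(\h.((f h) (g h))))) v)) ((\a.a) q)) r)
Step 1: (((((\g.(\h.(((\b.(\c.b)) h) (g h)))) q) ((\f.(\g.(\h.((f h) (g h))))) v)) ((\a.a) q)) r)
Step 2: ((((\h.(((\b.(\c.b)) h) (q h))) ((\f.(\g.(\h.((f h) (g h))))) v)) ((\a.a) q)) r)
Step 3: (((((\b.(\c.b)) ((\f.(\g.(\h.((f h) (g h))))) v)) (q ((\f.(\g.(\h.((f h) (g h))))) v))) ((\a.a) q)) r)
Step 4: ((((\c.((\f.(\g.(\h.((f h) (g h))))) v)) (q ((\f.(\g.(\h.((f h) (g h))))) v))) ((\a.a) q)) r)

Answer: ((((\c.((\f.(\g.(\h.((f h) (g h))))) v)) (q ((\f.(\g.(\h.((f h) (g h))))) v))) ((\a.a) q)) r)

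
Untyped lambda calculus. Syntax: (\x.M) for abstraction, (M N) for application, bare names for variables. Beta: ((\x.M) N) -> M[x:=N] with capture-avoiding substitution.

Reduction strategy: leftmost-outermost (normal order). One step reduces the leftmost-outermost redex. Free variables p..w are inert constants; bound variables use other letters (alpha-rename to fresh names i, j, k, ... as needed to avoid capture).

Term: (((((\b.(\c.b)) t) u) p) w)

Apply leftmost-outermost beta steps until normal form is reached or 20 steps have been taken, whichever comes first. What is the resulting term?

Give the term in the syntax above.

Step 0: (((((\b.(\c.b)) t) u) p) w)
Step 1: ((((\c.t) u) p) w)
Step 2: ((t p) w)

Answer: ((t p) w)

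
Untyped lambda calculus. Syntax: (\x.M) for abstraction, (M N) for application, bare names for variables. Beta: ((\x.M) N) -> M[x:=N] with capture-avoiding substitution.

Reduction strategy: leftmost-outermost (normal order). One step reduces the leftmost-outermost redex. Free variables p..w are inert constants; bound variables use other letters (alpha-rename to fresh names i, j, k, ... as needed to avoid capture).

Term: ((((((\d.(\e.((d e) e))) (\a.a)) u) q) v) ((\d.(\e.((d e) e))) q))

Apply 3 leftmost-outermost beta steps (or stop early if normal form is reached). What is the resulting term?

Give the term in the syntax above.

Step 0: ((((((\d.(\e.((d e) e))) (\a.a)) u) q) v) ((\d.(\e.((d e) e))) q))
Step 1: (((((\e.(((\a.a) e) e)) u) q) v) ((\d.(\e.((d e) e))) q))
Step 2: ((((((\a.a) u) u) q) v) ((\d.(\e.((d e) e))) q))
Step 3: ((((u u) q) v) ((\d.(\e.((d e) e))) q))

Answer: ((((u u) q) v) ((\d.(\e.((d e) e))) q))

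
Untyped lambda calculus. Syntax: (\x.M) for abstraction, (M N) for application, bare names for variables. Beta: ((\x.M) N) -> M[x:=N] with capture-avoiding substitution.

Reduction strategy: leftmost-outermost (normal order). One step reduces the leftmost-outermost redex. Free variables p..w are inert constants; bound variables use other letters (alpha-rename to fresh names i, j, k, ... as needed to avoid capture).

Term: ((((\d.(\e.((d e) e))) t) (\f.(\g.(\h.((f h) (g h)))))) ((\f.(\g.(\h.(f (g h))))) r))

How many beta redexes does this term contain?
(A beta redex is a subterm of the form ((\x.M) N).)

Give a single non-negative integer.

Answer: 2

Derivation:
Term: ((((\d.(\e.((d e) e))) t) (\f.(\g.(\h.((f h) (g h)))))) ((\f.(\g.(\h.(f (g h))))) r))
  Redex: ((\d.(\e.((d e) e))) t)
  Redex: ((\f.(\g.(\h.(f (g h))))) r)
Total redexes: 2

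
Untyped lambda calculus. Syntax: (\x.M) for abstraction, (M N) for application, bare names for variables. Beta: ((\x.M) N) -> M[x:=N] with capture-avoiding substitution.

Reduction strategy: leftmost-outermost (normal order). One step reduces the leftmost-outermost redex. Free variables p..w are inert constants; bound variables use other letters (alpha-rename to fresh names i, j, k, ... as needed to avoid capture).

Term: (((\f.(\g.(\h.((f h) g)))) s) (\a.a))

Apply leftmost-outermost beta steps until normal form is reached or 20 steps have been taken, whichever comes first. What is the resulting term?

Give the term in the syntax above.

Step 0: (((\f.(\g.(\h.((f h) g)))) s) (\a.a))
Step 1: ((\g.(\h.((s h) g))) (\a.a))
Step 2: (\h.((s h) (\a.a)))

Answer: (\h.((s h) (\a.a)))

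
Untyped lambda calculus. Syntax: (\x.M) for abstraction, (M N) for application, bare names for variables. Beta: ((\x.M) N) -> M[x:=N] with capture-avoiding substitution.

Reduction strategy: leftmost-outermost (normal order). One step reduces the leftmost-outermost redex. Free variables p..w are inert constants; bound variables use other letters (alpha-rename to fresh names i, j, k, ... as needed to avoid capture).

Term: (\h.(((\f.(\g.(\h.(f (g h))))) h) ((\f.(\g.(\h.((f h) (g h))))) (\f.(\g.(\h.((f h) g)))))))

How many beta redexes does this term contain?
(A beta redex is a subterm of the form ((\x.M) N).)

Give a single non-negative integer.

Term: (\h.(((\f.(\g.(\h.(f (g h))))) h) ((\f.(\g.(\h.((f h) (g h))))) (\f.(\g.(\h.((f h) g)))))))
  Redex: ((\f.(\g.(\h.(f (g h))))) h)
  Redex: ((\f.(\g.(\h.((f h) (g h))))) (\f.(\g.(\h.((f h) g)))))
Total redexes: 2

Answer: 2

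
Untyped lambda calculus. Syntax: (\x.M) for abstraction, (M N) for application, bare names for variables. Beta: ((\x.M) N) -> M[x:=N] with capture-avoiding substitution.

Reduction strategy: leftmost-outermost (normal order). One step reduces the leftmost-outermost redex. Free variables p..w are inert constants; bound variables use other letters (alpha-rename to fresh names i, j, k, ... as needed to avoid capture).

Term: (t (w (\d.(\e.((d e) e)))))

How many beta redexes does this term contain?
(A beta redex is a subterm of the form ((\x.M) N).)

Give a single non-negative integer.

Answer: 0

Derivation:
Term: (t (w (\d.(\e.((d e) e)))))
  (no redexes)
Total redexes: 0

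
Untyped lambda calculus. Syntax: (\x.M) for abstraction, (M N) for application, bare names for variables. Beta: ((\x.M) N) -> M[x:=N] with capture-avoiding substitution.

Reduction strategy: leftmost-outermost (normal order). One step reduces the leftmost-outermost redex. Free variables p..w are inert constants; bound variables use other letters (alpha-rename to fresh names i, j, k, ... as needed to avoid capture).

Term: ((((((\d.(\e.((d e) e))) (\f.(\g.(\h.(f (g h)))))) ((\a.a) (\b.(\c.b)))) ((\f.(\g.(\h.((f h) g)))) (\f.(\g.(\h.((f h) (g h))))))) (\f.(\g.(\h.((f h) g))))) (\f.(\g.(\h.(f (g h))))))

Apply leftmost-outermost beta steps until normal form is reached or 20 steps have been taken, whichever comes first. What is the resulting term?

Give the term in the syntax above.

Answer: (\g.(\h.(\i.((h i) (g i)))))

Derivation:
Step 0: ((((((\d.(\e.((d e) e))) (\f.(\g.(\h.(f (g h)))))) ((\a.a) (\b.(\c.b)))) ((\f.(\g.(\h.((f h) g)))) (\f.(\g.(\h.((f h) (g h))))))) (\f.(\g.(\h.((f h) g))))) (\f.(\g.(\h.(f (g h))))))
Step 1: (((((\e.(((\f.(\g.(\h.(f (g h))))) e) e)) ((\a.a) (\b.(\c.b)))) ((\f.(\g.(\h.((f h) g)))) (\f.(\g.(\h.((f h) (g h))))))) (\f.(\g.(\h.((f h) g))))) (\f.(\g.(\h.(f (g h))))))
Step 2: ((((((\f.(\g.(\h.(f (g h))))) ((\a.a) (\b.(\c.b)))) ((\a.a) (\b.(\c.b)))) ((\f.(\g.(\h.((f h) g)))) (\f.(\g.(\h.((f h) (g h))))))) (\f.(\g.(\h.((f h) g))))) (\f.(\g.(\h.(f (g h))))))
Step 3: (((((\g.(\h.(((\a.a) (\b.(\c.b))) (g h)))) ((\a.a) (\b.(\c.b)))) ((\f.(\g.(\h.((f h) g)))) (\f.(\g.(\h.((f h) (g h))))))) (\f.(\g.(\h.((f h) g))))) (\f.(\g.(\h.(f (g h))))))
Step 4: ((((\h.(((\a.a) (\b.(\c.b))) (((\a.a) (\b.(\c.b))) h))) ((\f.(\g.(\h.((f h) g)))) (\f.(\g.(\h.((f h) (g h))))))) (\f.(\g.(\h.((f h) g))))) (\f.(\g.(\h.(f (g h))))))
Step 5: (((((\a.a) (\b.(\c.b))) (((\a.a) (\b.(\c.b))) ((\f.(\g.(\h.((f h) g)))) (\f.(\g.(\h.((f h) (g h)))))))) (\f.(\g.(\h.((f h) g))))) (\f.(\g.(\h.(f (g h))))))
Step 6: ((((\b.(\c.b)) (((\a.a) (\b.(\c.b))) ((\f.(\g.(\h.((f h) g)))) (\f.(\g.(\h.((f h) (g h)))))))) (\f.(\g.(\h.((f h) g))))) (\f.(\g.(\h.(f (g h))))))
Step 7: (((\c.(((\a.a) (\b.(\c.b))) ((\f.(\g.(\h.((f h) g)))) (\f.(\g.(\h.((f h) (g h)))))))) (\f.(\g.(\h.((f h) g))))) (\f.(\g.(\h.(f (g h))))))
Step 8: ((((\a.a) (\b.(\c.b))) ((\f.(\g.(\h.((f h) g)))) (\f.(\g.(\h.((f h) (g h))))))) (\f.(\g.(\h.(f (g h))))))
Step 9: (((\b.(\c.b)) ((\f.(\g.(\h.((f h) g)))) (\f.(\g.(\h.((f h) (g h))))))) (\f.(\g.(\h.(f (g h))))))
Step 10: ((\c.((\f.(\g.(\h.((f h) g)))) (\f.(\g.(\h.((f h) (g h))))))) (\f.(\g.(\h.(f (g h))))))
Step 11: ((\f.(\g.(\h.((f h) g)))) (\f.(\g.(\h.((f h) (g h))))))
Step 12: (\g.(\h.(((\f.(\g.(\h.((f h) (g h))))) h) g)))
Step 13: (\g.(\h.((\g.(\i.((h i) (g i)))) g)))
Step 14: (\g.(\h.(\i.((h i) (g i)))))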